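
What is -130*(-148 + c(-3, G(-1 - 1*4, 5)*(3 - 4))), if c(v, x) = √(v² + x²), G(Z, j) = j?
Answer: 19240 - 130*√34 ≈ 18482.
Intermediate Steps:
-130*(-148 + c(-3, G(-1 - 1*4, 5)*(3 - 4))) = -130*(-148 + √((-3)² + (5*(3 - 4))²)) = -130*(-148 + √(9 + (5*(-1))²)) = -130*(-148 + √(9 + (-5)²)) = -130*(-148 + √(9 + 25)) = -130*(-148 + √34) = 19240 - 130*√34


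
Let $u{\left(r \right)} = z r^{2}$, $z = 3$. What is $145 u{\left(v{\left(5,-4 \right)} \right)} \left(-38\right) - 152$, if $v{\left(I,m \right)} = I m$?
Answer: $-6612152$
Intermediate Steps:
$u{\left(r \right)} = 3 r^{2}$
$145 u{\left(v{\left(5,-4 \right)} \right)} \left(-38\right) - 152 = 145 \cdot 3 \left(5 \left(-4\right)\right)^{2} \left(-38\right) - 152 = 145 \cdot 3 \left(-20\right)^{2} \left(-38\right) - 152 = 145 \cdot 3 \cdot 400 \left(-38\right) - 152 = 145 \cdot 1200 \left(-38\right) - 152 = 145 \left(-45600\right) - 152 = -6612000 - 152 = -6612152$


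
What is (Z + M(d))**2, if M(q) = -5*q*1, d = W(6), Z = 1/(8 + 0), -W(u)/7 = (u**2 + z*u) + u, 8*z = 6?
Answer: 169546441/64 ≈ 2.6492e+6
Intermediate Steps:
z = 3/4 (z = (1/8)*6 = 3/4 ≈ 0.75000)
W(u) = -7*u**2 - 49*u/4 (W(u) = -7*((u**2 + 3*u/4) + u) = -7*(u**2 + 7*u/4) = -7*u**2 - 49*u/4)
Z = 1/8 ≈ 0.12500
d = -651/2 (d = -7/4*6*(7 + 4*6) = -7/4*6*(7 + 24) = -7/4*6*31 = -651/2 ≈ -325.50)
M(q) = -5*q
(Z + M(d))**2 = (1/8 - 5*(-651/2))**2 = (1/8 + 3255/2)**2 = (13021/8)**2 = 169546441/64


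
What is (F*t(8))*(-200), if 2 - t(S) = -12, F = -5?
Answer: 14000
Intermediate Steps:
t(S) = 14 (t(S) = 2 - 1*(-12) = 2 + 12 = 14)
(F*t(8))*(-200) = -5*14*(-200) = -70*(-200) = 14000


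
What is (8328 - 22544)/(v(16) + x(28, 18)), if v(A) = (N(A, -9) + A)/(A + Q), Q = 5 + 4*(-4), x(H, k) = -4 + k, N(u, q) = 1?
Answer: -71080/87 ≈ -817.01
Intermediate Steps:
Q = -11 (Q = 5 - 16 = -11)
v(A) = (1 + A)/(-11 + A) (v(A) = (1 + A)/(A - 11) = (1 + A)/(-11 + A))
(8328 - 22544)/(v(16) + x(28, 18)) = (8328 - 22544)/((1 + 16)/(-11 + 16) + (-4 + 18)) = -14216/(17/5 + 14) = -14216/87/5 = -14216*5/87 = -71080/87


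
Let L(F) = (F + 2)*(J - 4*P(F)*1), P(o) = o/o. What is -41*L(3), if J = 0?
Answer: 820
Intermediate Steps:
P(o) = 1
L(F) = -8 - 4*F (L(F) = (F + 2)*(0 - 4*1*1) = (2 + F)*(0 - 4*1) = (2 + F)*(0 - 4) = (2 + F)*(-4) = -8 - 4*F)
-41*L(3) = -41*(-8 - 4*3) = -41*(-8 - 12) = -41*(-20) = 820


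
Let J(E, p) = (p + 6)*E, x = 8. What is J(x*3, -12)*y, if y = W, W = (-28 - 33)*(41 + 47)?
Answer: 772992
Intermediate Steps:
W = -5368 (W = -61*88 = -5368)
y = -5368
J(E, p) = E*(6 + p) (J(E, p) = (6 + p)*E = E*(6 + p))
J(x*3, -12)*y = ((8*3)*(6 - 12))*(-5368) = (24*(-6))*(-5368) = -144*(-5368) = 772992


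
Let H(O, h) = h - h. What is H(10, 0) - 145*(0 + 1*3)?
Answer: -435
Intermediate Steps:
H(O, h) = 0
H(10, 0) - 145*(0 + 1*3) = 0 - 145*(0 + 1*3) = 0 - 145*(0 + 3) = 0 - 145*3 = 0 - 435 = -435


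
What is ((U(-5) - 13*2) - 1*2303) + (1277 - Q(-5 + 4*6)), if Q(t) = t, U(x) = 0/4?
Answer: -1071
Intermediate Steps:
U(x) = 0 (U(x) = 0*(¼) = 0)
((U(-5) - 13*2) - 1*2303) + (1277 - Q(-5 + 4*6)) = ((0 - 13*2) - 1*2303) + (1277 - (-5 + 4*6)) = ((0 - 26) - 2303) + (1277 - (-5 + 24)) = (-26 - 2303) + (1277 - 1*19) = -2329 + (1277 - 19) = -2329 + 1258 = -1071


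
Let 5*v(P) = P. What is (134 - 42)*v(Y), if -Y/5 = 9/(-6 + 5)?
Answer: 828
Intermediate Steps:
Y = 45 (Y = -45/(-6 + 5) = -45/(-1) = -45*(-1) = -5*(-9) = 45)
v(P) = P/5
(134 - 42)*v(Y) = (134 - 42)*((⅕)*45) = 92*9 = 828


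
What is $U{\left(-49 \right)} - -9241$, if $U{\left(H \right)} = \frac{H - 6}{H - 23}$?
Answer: $\frac{665407}{72} \approx 9241.8$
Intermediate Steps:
$U{\left(H \right)} = \frac{-6 + H}{-23 + H}$
$U{\left(-49 \right)} - -9241 = \frac{-6 - 49}{-23 - 49} - -9241 = \frac{1}{-72} \left(-55\right) + 9241 = \left(- \frac{1}{72}\right) \left(-55\right) + 9241 = \frac{55}{72} + 9241 = \frac{665407}{72}$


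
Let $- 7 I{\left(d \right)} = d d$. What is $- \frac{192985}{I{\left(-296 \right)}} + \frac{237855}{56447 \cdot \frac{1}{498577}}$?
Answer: $\frac{10390372911033425}{4945660352} \approx 2.1009 \cdot 10^{6}$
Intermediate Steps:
$I{\left(d \right)} = - \frac{d^{2}}{7}$ ($I{\left(d \right)} = - \frac{d d}{7} = - \frac{d^{2}}{7}$)
$- \frac{192985}{I{\left(-296 \right)}} + \frac{237855}{56447 \cdot \frac{1}{498577}} = - \frac{192985}{\left(- \frac{1}{7}\right) \left(-296\right)^{2}} + \frac{237855}{56447 \cdot \frac{1}{498577}} = - \frac{192985}{\left(- \frac{1}{7}\right) 87616} + \frac{237855}{56447 \cdot \frac{1}{498577}} = - \frac{192985}{- \frac{87616}{7}} + \frac{237855}{\frac{56447}{498577}} = \left(-192985\right) \left(- \frac{7}{87616}\right) + 237855 \cdot \frac{498577}{56447} = \frac{1350895}{87616} + \frac{118589032335}{56447} = \frac{10390372911033425}{4945660352}$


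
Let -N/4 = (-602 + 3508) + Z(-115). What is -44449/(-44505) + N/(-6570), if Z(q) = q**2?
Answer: 7030379/649773 ≈ 10.820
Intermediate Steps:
N = -64524 (N = -4*((-602 + 3508) + (-115)**2) = -4*(2906 + 13225) = -4*16131 = -64524)
-44449/(-44505) + N/(-6570) = -44449/(-44505) - 64524/(-6570) = -44449*(-1/44505) - 64524*(-1/6570) = 44449/44505 + 10754/1095 = 7030379/649773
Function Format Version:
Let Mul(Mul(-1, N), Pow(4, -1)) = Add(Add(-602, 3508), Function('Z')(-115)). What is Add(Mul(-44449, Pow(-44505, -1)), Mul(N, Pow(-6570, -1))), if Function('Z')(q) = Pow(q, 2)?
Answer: Rational(7030379, 649773) ≈ 10.820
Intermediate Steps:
N = -64524 (N = Mul(-4, Add(Add(-602, 3508), Pow(-115, 2))) = Mul(-4, Add(2906, 13225)) = Mul(-4, 16131) = -64524)
Add(Mul(-44449, Pow(-44505, -1)), Mul(N, Pow(-6570, -1))) = Add(Mul(-44449, Pow(-44505, -1)), Mul(-64524, Pow(-6570, -1))) = Add(Mul(-44449, Rational(-1, 44505)), Mul(-64524, Rational(-1, 6570))) = Add(Rational(44449, 44505), Rational(10754, 1095)) = Rational(7030379, 649773)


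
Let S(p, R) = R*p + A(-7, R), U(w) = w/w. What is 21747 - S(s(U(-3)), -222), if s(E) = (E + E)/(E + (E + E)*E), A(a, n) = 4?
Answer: 21891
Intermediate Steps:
U(w) = 1
s(E) = 2*E/(E + 2*E²) (s(E) = (2*E)/(E + (2*E)*E) = (2*E)/(E + 2*E²) = 2*E/(E + 2*E²))
S(p, R) = 4 + R*p (S(p, R) = R*p + 4 = 4 + R*p)
21747 - S(s(U(-3)), -222) = 21747 - (4 - 444/(1 + 2*1)) = 21747 - (4 - 444/(1 + 2)) = 21747 - (4 - 444/3) = 21747 - (4 - 222*⅔) = 21747 - (4 - 148) = 21747 - 1*(-144) = 21747 + 144 = 21891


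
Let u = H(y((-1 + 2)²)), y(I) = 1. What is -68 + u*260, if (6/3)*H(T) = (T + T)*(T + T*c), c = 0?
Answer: 192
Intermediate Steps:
H(T) = T² (H(T) = ((T + T)*(T + T*0))/2 = ((2*T)*(T + 0))/2 = ((2*T)*T)/2 = (2*T²)/2 = T²)
u = 1 (u = 1² = 1)
-68 + u*260 = -68 + 1*260 = -68 + 260 = 192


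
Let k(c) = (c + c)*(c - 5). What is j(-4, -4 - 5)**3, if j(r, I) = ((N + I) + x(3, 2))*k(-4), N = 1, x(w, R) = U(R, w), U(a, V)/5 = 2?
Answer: 2985984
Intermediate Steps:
U(a, V) = 10 (U(a, V) = 5*2 = 10)
x(w, R) = 10
k(c) = 2*c*(-5 + c) (k(c) = (2*c)*(-5 + c) = 2*c*(-5 + c))
j(r, I) = 792 + 72*I (j(r, I) = ((1 + I) + 10)*(2*(-4)*(-5 - 4)) = (11 + I)*(2*(-4)*(-9)) = (11 + I)*72 = 792 + 72*I)
j(-4, -4 - 5)**3 = (792 + 72*(-4 - 5))**3 = (792 + 72*(-9))**3 = (792 - 648)**3 = 144**3 = 2985984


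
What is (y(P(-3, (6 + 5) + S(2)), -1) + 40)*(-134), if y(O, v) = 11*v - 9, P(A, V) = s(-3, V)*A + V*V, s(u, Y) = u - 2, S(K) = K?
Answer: -2680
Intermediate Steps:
s(u, Y) = -2 + u
P(A, V) = V**2 - 5*A (P(A, V) = (-2 - 3)*A + V*V = -5*A + V**2 = V**2 - 5*A)
y(O, v) = -9 + 11*v
(y(P(-3, (6 + 5) + S(2)), -1) + 40)*(-134) = ((-9 + 11*(-1)) + 40)*(-134) = ((-9 - 11) + 40)*(-134) = (-20 + 40)*(-134) = 20*(-134) = -2680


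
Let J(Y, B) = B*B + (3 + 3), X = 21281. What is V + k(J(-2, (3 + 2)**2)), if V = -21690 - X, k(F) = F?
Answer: -42340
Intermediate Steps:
J(Y, B) = 6 + B**2 (J(Y, B) = B**2 + 6 = 6 + B**2)
V = -42971 (V = -21690 - 1*21281 = -21690 - 21281 = -42971)
V + k(J(-2, (3 + 2)**2)) = -42971 + (6 + ((3 + 2)**2)**2) = -42971 + (6 + (5**2)**2) = -42971 + (6 + 25**2) = -42971 + (6 + 625) = -42971 + 631 = -42340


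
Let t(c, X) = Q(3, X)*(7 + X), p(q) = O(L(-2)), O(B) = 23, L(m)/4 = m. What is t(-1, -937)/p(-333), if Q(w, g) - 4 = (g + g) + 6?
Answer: 1733520/23 ≈ 75370.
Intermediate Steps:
L(m) = 4*m
p(q) = 23
Q(w, g) = 10 + 2*g (Q(w, g) = 4 + ((g + g) + 6) = 4 + (2*g + 6) = 4 + (6 + 2*g) = 10 + 2*g)
t(c, X) = (7 + X)*(10 + 2*X) (t(c, X) = (10 + 2*X)*(7 + X) = (7 + X)*(10 + 2*X))
t(-1, -937)/p(-333) = (2*(5 - 937)*(7 - 937))/23 = (2*(-932)*(-930))*(1/23) = 1733520*(1/23) = 1733520/23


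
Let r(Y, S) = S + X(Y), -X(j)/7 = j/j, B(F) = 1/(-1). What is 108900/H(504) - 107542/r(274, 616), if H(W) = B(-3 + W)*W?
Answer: -478259/1218 ≈ -392.66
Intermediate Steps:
B(F) = -1
X(j) = -7 (X(j) = -7*j/j = -7*1 = -7)
r(Y, S) = -7 + S (r(Y, S) = S - 7 = -7 + S)
H(W) = -W
108900/H(504) - 107542/r(274, 616) = 108900/((-1*504)) - 107542/(-7 + 616) = 108900/(-504) - 107542/609 = 108900*(-1/504) - 107542*1/609 = -3025/14 - 107542/609 = -478259/1218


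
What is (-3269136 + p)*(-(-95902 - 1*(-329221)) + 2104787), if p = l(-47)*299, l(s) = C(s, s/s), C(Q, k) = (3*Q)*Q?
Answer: -2409820099284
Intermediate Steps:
C(Q, k) = 3*Q²
l(s) = 3*s²
p = 1981473 (p = (3*(-47)²)*299 = (3*2209)*299 = 6627*299 = 1981473)
(-3269136 + p)*(-(-95902 - 1*(-329221)) + 2104787) = (-3269136 + 1981473)*(-(-95902 - 1*(-329221)) + 2104787) = -1287663*(-(-95902 + 329221) + 2104787) = -1287663*(-1*233319 + 2104787) = -1287663*(-233319 + 2104787) = -1287663*1871468 = -2409820099284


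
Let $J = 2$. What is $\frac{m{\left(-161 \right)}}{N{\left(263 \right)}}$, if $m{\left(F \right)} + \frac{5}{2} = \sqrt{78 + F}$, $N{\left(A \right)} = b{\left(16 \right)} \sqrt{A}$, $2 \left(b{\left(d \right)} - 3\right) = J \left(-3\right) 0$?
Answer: $\frac{\sqrt{263} \left(-5 + 2 i \sqrt{83}\right)}{1578} \approx -0.051386 + 0.18726 i$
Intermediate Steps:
$b{\left(d \right)} = 3$ ($b{\left(d \right)} = 3 + \frac{2 \left(-3\right) 0}{2} = 3 + \frac{\left(-6\right) 0}{2} = 3 + \frac{1}{2} \cdot 0 = 3 + 0 = 3$)
$N{\left(A \right)} = 3 \sqrt{A}$
$m{\left(F \right)} = - \frac{5}{2} + \sqrt{78 + F}$
$\frac{m{\left(-161 \right)}}{N{\left(263 \right)}} = \frac{- \frac{5}{2} + \sqrt{78 - 161}}{3 \sqrt{263}} = \left(- \frac{5}{2} + \sqrt{-83}\right) \frac{\sqrt{263}}{789} = \left(- \frac{5}{2} + i \sqrt{83}\right) \frac{\sqrt{263}}{789} = \frac{\sqrt{263} \left(- \frac{5}{2} + i \sqrt{83}\right)}{789}$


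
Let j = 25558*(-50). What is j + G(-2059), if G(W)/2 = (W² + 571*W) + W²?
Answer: 13328646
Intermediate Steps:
G(W) = 4*W² + 1142*W (G(W) = 2*((W² + 571*W) + W²) = 2*(2*W² + 571*W) = 4*W² + 1142*W)
j = -1277900
j + G(-2059) = -1277900 + 2*(-2059)*(571 + 2*(-2059)) = -1277900 + 2*(-2059)*(571 - 4118) = -1277900 + 2*(-2059)*(-3547) = -1277900 + 14606546 = 13328646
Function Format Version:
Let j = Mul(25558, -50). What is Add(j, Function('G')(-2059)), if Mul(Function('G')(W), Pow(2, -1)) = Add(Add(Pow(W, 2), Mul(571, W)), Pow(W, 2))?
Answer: 13328646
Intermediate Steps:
Function('G')(W) = Add(Mul(4, Pow(W, 2)), Mul(1142, W)) (Function('G')(W) = Mul(2, Add(Add(Pow(W, 2), Mul(571, W)), Pow(W, 2))) = Mul(2, Add(Mul(2, Pow(W, 2)), Mul(571, W))) = Add(Mul(4, Pow(W, 2)), Mul(1142, W)))
j = -1277900
Add(j, Function('G')(-2059)) = Add(-1277900, Mul(2, -2059, Add(571, Mul(2, -2059)))) = Add(-1277900, Mul(2, -2059, Add(571, -4118))) = Add(-1277900, Mul(2, -2059, -3547)) = Add(-1277900, 14606546) = 13328646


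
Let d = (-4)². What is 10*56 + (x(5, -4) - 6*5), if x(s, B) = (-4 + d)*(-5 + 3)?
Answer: 506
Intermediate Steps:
d = 16
x(s, B) = -24 (x(s, B) = (-4 + 16)*(-5 + 3) = 12*(-2) = -24)
10*56 + (x(5, -4) - 6*5) = 10*56 + (-24 - 6*5) = 560 + (-24 - 30) = 560 - 54 = 506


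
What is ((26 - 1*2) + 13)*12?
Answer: 444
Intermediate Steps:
((26 - 1*2) + 13)*12 = ((26 - 2) + 13)*12 = (24 + 13)*12 = 37*12 = 444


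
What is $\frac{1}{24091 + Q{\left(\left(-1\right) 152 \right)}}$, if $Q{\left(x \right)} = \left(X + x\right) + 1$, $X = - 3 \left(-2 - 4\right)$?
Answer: $\frac{1}{23958} \approx 4.174 \cdot 10^{-5}$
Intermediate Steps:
$X = 18$ ($X = \left(-3\right) \left(-6\right) = 18$)
$Q{\left(x \right)} = 19 + x$ ($Q{\left(x \right)} = \left(18 + x\right) + 1 = 19 + x$)
$\frac{1}{24091 + Q{\left(\left(-1\right) 152 \right)}} = \frac{1}{24091 + \left(19 - 152\right)} = \frac{1}{24091 - 133} = \frac{1}{23958}$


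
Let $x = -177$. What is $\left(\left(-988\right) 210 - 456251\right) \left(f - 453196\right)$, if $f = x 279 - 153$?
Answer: $333678813092$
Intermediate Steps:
$f = -49536$ ($f = \left(-177\right) 279 - 153 = -49383 - 153 = -49536$)
$\left(\left(-988\right) 210 - 456251\right) \left(f - 453196\right) = \left(\left(-988\right) 210 - 456251\right) \left(-49536 - 453196\right) = \left(-207480 - 456251\right) \left(-502732\right) = \left(-663731\right) \left(-502732\right) = 333678813092$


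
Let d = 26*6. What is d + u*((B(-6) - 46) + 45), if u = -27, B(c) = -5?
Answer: 318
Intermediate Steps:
d = 156
d + u*((B(-6) - 46) + 45) = 156 - 27*((-5 - 46) + 45) = 156 - 27*(-51 + 45) = 156 - 27*(-6) = 156 + 162 = 318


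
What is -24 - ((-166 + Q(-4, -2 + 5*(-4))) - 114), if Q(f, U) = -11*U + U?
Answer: 36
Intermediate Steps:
Q(f, U) = -10*U
-24 - ((-166 + Q(-4, -2 + 5*(-4))) - 114) = -24 - ((-166 - 10*(-2 + 5*(-4))) - 114) = -24 - ((-166 - 10*(-2 - 20)) - 114) = -24 - ((-166 - 10*(-22)) - 114) = -24 - ((-166 + 220) - 114) = -24 - (54 - 114) = -24 - 1*(-60) = -24 + 60 = 36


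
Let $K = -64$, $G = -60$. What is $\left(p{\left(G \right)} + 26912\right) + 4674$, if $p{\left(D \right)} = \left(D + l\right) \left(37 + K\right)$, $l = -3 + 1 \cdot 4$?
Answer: $33179$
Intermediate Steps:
$l = 1$ ($l = -3 + 4 = 1$)
$p{\left(D \right)} = -27 - 27 D$ ($p{\left(D \right)} = \left(D + 1\right) \left(37 - 64\right) = \left(1 + D\right) \left(-27\right) = -27 - 27 D$)
$\left(p{\left(G \right)} + 26912\right) + 4674 = \left(\left(-27 - -1620\right) + 26912\right) + 4674 = \left(\left(-27 + 1620\right) + 26912\right) + 4674 = \left(1593 + 26912\right) + 4674 = 28505 + 4674 = 33179$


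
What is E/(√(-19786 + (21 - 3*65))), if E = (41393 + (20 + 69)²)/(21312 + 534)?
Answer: -8219*I*√4990/36337180 ≈ -0.015978*I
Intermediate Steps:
E = 8219/3641 (E = (41393 + 89²)/21846 = (41393 + 7921)*(1/21846) = 49314*(1/21846) = 8219/3641 ≈ 2.2573)
E/(√(-19786 + (21 - 3*65))) = 8219/(3641*(√(-19786 + (21 - 3*65)))) = 8219/(3641*(√(-19786 + (21 - 195)))) = 8219/(3641*(√(-19786 - 174))) = 8219/(3641*(√(-19960))) = 8219/(3641*((2*I*√4990))) = 8219*(-I*√4990/9980)/3641 = -8219*I*√4990/36337180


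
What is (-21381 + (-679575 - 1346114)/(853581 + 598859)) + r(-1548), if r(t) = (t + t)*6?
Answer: -58037170769/1452440 ≈ -39958.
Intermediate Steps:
r(t) = 12*t (r(t) = (2*t)*6 = 12*t)
(-21381 + (-679575 - 1346114)/(853581 + 598859)) + r(-1548) = (-21381 + (-679575 - 1346114)/(853581 + 598859)) + 12*(-1548) = (-21381 - 2025689/1452440) - 18576 = -31056645329/1452440 - 18576 = -58037170769/1452440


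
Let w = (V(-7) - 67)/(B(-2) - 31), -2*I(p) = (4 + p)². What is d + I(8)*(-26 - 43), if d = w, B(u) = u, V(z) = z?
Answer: 164018/33 ≈ 4970.2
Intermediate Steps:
I(p) = -(4 + p)²/2
w = 74/33 (w = (-7 - 67)/(-2 - 31) = -74/(-33) = -74*(-1/33) = 74/33 ≈ 2.2424)
d = 74/33 ≈ 2.2424
d + I(8)*(-26 - 43) = 74/33 + (-(4 + 8)²/2)*(-26 - 43) = 74/33 - ½*12²*(-69) = 74/33 - ½*144*(-69) = 74/33 - 72*(-69) = 74/33 + 4968 = 164018/33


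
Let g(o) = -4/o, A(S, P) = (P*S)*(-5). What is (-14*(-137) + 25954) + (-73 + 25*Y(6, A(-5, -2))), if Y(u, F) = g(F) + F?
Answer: 26551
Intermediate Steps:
A(S, P) = -5*P*S
Y(u, F) = F - 4/F (Y(u, F) = -4/F + F = F - 4/F)
(-14*(-137) + 25954) + (-73 + 25*Y(6, A(-5, -2))) = (-14*(-137) + 25954) + (-73 + 25*(-5*(-2)*(-5) - 4/((-5*(-2)*(-5))))) = (1918 + 25954) + (-73 + 25*(-50 - 4/(-50))) = 27872 + (-73 + 25*(-50 - 4*(-1/50))) = 27872 + (-73 + 25*(-50 + 2/25)) = 27872 + (-73 + 25*(-1248/25)) = 27872 + (-73 - 1248) = 27872 - 1321 = 26551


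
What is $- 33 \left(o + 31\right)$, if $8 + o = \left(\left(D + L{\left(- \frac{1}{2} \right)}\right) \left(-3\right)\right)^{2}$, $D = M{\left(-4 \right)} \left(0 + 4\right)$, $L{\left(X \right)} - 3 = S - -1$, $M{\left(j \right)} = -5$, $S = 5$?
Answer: $-36696$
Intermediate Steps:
$L{\left(X \right)} = 9$ ($L{\left(X \right)} = 3 + \left(5 - -1\right) = 3 + \left(5 + 1\right) = 3 + 6 = 9$)
$D = -20$ ($D = - 5 \left(0 + 4\right) = \left(-5\right) 4 = -20$)
$o = 1081$ ($o = -8 + \left(\left(-20 + 9\right) \left(-3\right)\right)^{2} = -8 + \left(\left(-11\right) \left(-3\right)\right)^{2} = -8 + 33^{2} = -8 + 1089 = 1081$)
$- 33 \left(o + 31\right) = - 33 \left(1081 + 31\right) = \left(-33\right) 1112 = -36696$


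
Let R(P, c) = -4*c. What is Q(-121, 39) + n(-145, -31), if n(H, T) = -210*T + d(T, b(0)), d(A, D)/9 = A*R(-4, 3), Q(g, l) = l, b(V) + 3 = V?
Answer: 9897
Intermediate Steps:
b(V) = -3 + V
d(A, D) = -108*A (d(A, D) = 9*(A*(-4*3)) = 9*(A*(-12)) = 9*(-12*A) = -108*A)
n(H, T) = -318*T (n(H, T) = -210*T - 108*T = -318*T)
Q(-121, 39) + n(-145, -31) = 39 - 318*(-31) = 39 + 9858 = 9897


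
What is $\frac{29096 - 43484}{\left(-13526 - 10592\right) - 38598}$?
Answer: $\frac{3597}{15679} \approx 0.22942$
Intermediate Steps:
$\frac{29096 - 43484}{\left(-13526 - 10592\right) - 38598} = - \frac{14388}{-24118 - 38598} = - \frac{14388}{-62716} = \left(-14388\right) \left(- \frac{1}{62716}\right) = \frac{3597}{15679}$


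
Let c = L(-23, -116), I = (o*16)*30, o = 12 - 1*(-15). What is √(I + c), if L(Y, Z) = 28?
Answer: 2*√3247 ≈ 113.96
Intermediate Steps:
o = 27 (o = 12 + 15 = 27)
I = 12960 (I = (27*16)*30 = 432*30 = 12960)
c = 28
√(I + c) = √(12960 + 28) = √12988 = 2*√3247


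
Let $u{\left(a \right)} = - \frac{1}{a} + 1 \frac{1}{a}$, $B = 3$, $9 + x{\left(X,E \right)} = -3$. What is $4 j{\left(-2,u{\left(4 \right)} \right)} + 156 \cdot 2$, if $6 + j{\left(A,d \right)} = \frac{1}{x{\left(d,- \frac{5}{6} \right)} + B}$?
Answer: $\frac{2588}{9} \approx 287.56$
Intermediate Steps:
$x{\left(X,E \right)} = -12$ ($x{\left(X,E \right)} = -9 - 3 = -12$)
$u{\left(a \right)} = 0$ ($u{\left(a \right)} = - \frac{1}{a} + \frac{1}{a} = 0$)
$j{\left(A,d \right)} = - \frac{55}{9}$ ($j{\left(A,d \right)} = -6 + \frac{1}{-12 + 3} = -6 + \frac{1}{-9} = -6 - \frac{1}{9} = - \frac{55}{9}$)
$4 j{\left(-2,u{\left(4 \right)} \right)} + 156 \cdot 2 = 4 \left(- \frac{55}{9}\right) + 156 \cdot 2 = - \frac{220}{9} + 312 = \frac{2588}{9}$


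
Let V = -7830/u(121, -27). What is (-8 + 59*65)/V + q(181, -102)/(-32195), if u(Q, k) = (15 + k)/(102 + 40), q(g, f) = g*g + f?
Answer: -580561876/596605545 ≈ -0.97311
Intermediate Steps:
q(g, f) = f + g² (q(g, f) = g² + f = f + g²)
u(Q, k) = 15/142 + k/142 (u(Q, k) = (15 + k)/142 = (15 + k)*(1/142) = 15/142 + k/142)
V = 92655 (V = -7830/(15/142 + (1/142)*(-27)) = -7830/(15/142 - 27/142) = -7830/(-6/71) = -7830*(-71/6) = 92655)
(-8 + 59*65)/V + q(181, -102)/(-32195) = (-8 + 59*65)/92655 + (-102 + 181²)/(-32195) = (-8 + 3835)*(1/92655) + (-102 + 32761)*(-1/32195) = 3827*(1/92655) + 32659*(-1/32195) = 3827/92655 - 32659/32195 = -580561876/596605545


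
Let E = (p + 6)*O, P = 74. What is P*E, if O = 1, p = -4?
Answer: 148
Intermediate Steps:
E = 2 (E = (-4 + 6)*1 = 2*1 = 2)
P*E = 74*2 = 148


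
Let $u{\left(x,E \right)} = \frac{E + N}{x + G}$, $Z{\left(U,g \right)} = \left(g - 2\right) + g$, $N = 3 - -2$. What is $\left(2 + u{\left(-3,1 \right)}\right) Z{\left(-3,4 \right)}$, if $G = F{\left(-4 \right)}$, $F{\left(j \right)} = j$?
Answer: $\frac{48}{7} \approx 6.8571$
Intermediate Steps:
$N = 5$ ($N = 3 + 2 = 5$)
$G = -4$
$Z{\left(U,g \right)} = -2 + 2 g$ ($Z{\left(U,g \right)} = \left(-2 + g\right) + g = -2 + 2 g$)
$u{\left(x,E \right)} = \frac{5 + E}{-4 + x}$ ($u{\left(x,E \right)} = \frac{E + 5}{x - 4} = \frac{5 + E}{-4 + x}$)
$\left(2 + u{\left(-3,1 \right)}\right) Z{\left(-3,4 \right)} = \left(2 + \frac{5 + 1}{-4 - 3}\right) \left(-2 + 2 \cdot 4\right) = \left(2 + \frac{1}{-7} \cdot 6\right) \left(-2 + 8\right) = \left(2 - \frac{6}{7}\right) 6 = \frac{8}{7} \cdot 6 = \frac{48}{7}$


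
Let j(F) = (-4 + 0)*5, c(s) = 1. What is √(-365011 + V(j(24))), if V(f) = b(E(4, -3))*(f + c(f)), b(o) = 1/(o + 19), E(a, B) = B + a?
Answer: I*√36501195/10 ≈ 604.16*I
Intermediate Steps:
j(F) = -20 (j(F) = -4*5 = -20)
b(o) = 1/(19 + o)
V(f) = 1/20 + f/20 (V(f) = (f + 1)/(19 + (-3 + 4)) = (1 + f)/(19 + 1) = (1 + f)/20 = 1/20 + f/20)
√(-365011 + V(j(24))) = √(-365011 + (1/20 + (1/20)*(-20))) = √(-365011 + (1/20 - 1)) = √(-365011 - 19/20) = √(-7300239/20) = I*√36501195/10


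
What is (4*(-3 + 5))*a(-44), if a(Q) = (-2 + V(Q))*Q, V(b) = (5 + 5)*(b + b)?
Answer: 310464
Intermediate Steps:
V(b) = 20*b (V(b) = 10*(2*b) = 20*b)
a(Q) = Q*(-2 + 20*Q) (a(Q) = (-2 + 20*Q)*Q = Q*(-2 + 20*Q))
(4*(-3 + 5))*a(-44) = (4*(-3 + 5))*(2*(-44)*(-1 + 10*(-44))) = (4*2)*(2*(-44)*(-1 - 440)) = 8*(2*(-44)*(-441)) = 8*38808 = 310464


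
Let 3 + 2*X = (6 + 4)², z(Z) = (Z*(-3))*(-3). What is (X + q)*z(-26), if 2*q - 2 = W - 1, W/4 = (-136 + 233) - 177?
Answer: 25974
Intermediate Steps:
W = -320 (W = 4*((-136 + 233) - 177) = 4*(97 - 177) = 4*(-80) = -320)
z(Z) = 9*Z (z(Z) = -3*Z*(-3) = 9*Z)
q = -319/2 (q = 1 + (-320 - 1)/2 = 1 + (½)*(-321) = 1 - 321/2 = -319/2 ≈ -159.50)
X = 97/2 (X = -3/2 + (6 + 4)²/2 = -3/2 + (½)*10² = -3/2 + (½)*100 = -3/2 + 50 = 97/2 ≈ 48.500)
(X + q)*z(-26) = (97/2 - 319/2)*(9*(-26)) = -111*(-234) = 25974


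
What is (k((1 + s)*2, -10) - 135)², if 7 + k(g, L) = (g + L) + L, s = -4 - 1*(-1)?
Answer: 27556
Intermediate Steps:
s = -3 (s = -4 + 1 = -3)
k(g, L) = -7 + g + 2*L (k(g, L) = -7 + ((g + L) + L) = -7 + ((L + g) + L) = -7 + (g + 2*L) = -7 + g + 2*L)
(k((1 + s)*2, -10) - 135)² = ((-7 + (1 - 3)*2 + 2*(-10)) - 135)² = ((-7 - 2*2 - 20) - 135)² = ((-7 - 4 - 20) - 135)² = (-31 - 135)² = (-166)² = 27556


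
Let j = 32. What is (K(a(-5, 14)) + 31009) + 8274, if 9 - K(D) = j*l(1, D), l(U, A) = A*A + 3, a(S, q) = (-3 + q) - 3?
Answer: 37148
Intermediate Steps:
a(S, q) = -6 + q
l(U, A) = 3 + A² (l(U, A) = A² + 3 = 3 + A²)
K(D) = -87 - 32*D² (K(D) = 9 - 32*(3 + D²) = 9 - (96 + 32*D²) = 9 + (-96 - 32*D²) = -87 - 32*D²)
(K(a(-5, 14)) + 31009) + 8274 = ((-87 - 32*(-6 + 14)²) + 31009) + 8274 = ((-87 - 32*8²) + 31009) + 8274 = ((-87 - 32*64) + 31009) + 8274 = ((-87 - 2048) + 31009) + 8274 = (-2135 + 31009) + 8274 = 28874 + 8274 = 37148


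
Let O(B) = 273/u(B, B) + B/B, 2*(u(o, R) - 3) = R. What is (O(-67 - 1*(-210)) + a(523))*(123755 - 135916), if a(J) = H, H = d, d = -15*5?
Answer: 127447280/149 ≈ 8.5535e+5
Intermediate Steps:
u(o, R) = 3 + R/2
d = -75
H = -75
a(J) = -75
O(B) = 1 + 273/(3 + B/2) (O(B) = 273/(3 + B/2) + B/B = 273/(3 + B/2) + 1 = 1 + 273/(3 + B/2))
(O(-67 - 1*(-210)) + a(523))*(123755 - 135916) = ((552 + (-67 - 1*(-210)))/(6 + (-67 - 1*(-210))) - 75)*(123755 - 135916) = ((552 + (-67 + 210))/(6 + (-67 + 210)) - 75)*(-12161) = ((552 + 143)/(6 + 143) - 75)*(-12161) = (695/149 - 75)*(-12161) = -10480/149*(-12161) = 127447280/149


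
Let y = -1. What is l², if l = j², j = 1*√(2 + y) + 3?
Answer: 256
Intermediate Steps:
j = 4 (j = 1*√(2 - 1) + 3 = 1*√1 + 3 = 1*1 + 3 = 1 + 3 = 4)
l = 16 (l = 4² = 16)
l² = 16² = 256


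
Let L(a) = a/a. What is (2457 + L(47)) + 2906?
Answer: 5364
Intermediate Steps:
L(a) = 1
(2457 + L(47)) + 2906 = (2457 + 1) + 2906 = 2458 + 2906 = 5364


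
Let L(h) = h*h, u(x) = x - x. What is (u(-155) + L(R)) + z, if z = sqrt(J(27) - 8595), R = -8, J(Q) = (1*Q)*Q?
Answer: 64 + 3*I*sqrt(874) ≈ 64.0 + 88.69*I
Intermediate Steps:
J(Q) = Q**2 (J(Q) = Q*Q = Q**2)
u(x) = 0
z = 3*I*sqrt(874) (z = sqrt(27**2 - 8595) = sqrt(729 - 8595) = sqrt(-7866) = 3*I*sqrt(874) ≈ 88.69*I)
L(h) = h**2
(u(-155) + L(R)) + z = (0 + (-8)**2) + 3*I*sqrt(874) = (0 + 64) + 3*I*sqrt(874) = 64 + 3*I*sqrt(874)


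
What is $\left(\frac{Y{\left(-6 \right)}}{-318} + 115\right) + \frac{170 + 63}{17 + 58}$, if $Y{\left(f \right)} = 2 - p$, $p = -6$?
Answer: $\frac{156458}{1325} \approx 118.08$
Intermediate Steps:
$Y{\left(f \right)} = 8$ ($Y{\left(f \right)} = 2 - -6 = 2 + 6 = 8$)
$\left(\frac{Y{\left(-6 \right)}}{-318} + 115\right) + \frac{170 + 63}{17 + 58} = \left(\frac{8}{-318} + 115\right) + \frac{170 + 63}{17 + 58} = \left(8 \left(- \frac{1}{318}\right) + 115\right) + \frac{233}{75} = \left(- \frac{4}{159} + 115\right) + 233 \cdot \frac{1}{75} = \frac{18281}{159} + \frac{233}{75} = \frac{156458}{1325}$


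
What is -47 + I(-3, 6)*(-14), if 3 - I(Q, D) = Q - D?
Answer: -215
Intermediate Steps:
I(Q, D) = 3 + D - Q (I(Q, D) = 3 - (Q - D) = 3 + (D - Q) = 3 + D - Q)
-47 + I(-3, 6)*(-14) = -47 + (3 + 6 - 1*(-3))*(-14) = -47 + (3 + 6 + 3)*(-14) = -47 + 12*(-14) = -47 - 168 = -215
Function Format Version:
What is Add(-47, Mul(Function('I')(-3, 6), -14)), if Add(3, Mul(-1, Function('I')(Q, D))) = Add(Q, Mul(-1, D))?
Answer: -215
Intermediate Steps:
Function('I')(Q, D) = Add(3, D, Mul(-1, Q)) (Function('I')(Q, D) = Add(3, Mul(-1, Add(Q, Mul(-1, D)))) = Add(3, Add(D, Mul(-1, Q))) = Add(3, D, Mul(-1, Q)))
Add(-47, Mul(Function('I')(-3, 6), -14)) = Add(-47, Mul(Add(3, 6, Mul(-1, -3)), -14)) = Add(-47, Mul(Add(3, 6, 3), -14)) = Add(-47, Mul(12, -14)) = Add(-47, -168) = -215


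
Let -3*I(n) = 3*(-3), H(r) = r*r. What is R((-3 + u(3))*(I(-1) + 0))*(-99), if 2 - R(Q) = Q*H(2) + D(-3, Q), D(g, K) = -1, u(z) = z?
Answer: -297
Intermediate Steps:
H(r) = r**2
I(n) = 3 (I(n) = -(-3) = -1/3*(-9) = 3)
R(Q) = 3 - 4*Q (R(Q) = 2 - (Q*2**2 - 1) = 2 - (Q*4 - 1) = 2 - (4*Q - 1) = 2 - (-1 + 4*Q) = 2 + (1 - 4*Q) = 3 - 4*Q)
R((-3 + u(3))*(I(-1) + 0))*(-99) = (3 - 4*(-3 + 3)*(3 + 0))*(-99) = (3 - 0*3)*(-99) = (3 - 4*0)*(-99) = (3 + 0)*(-99) = 3*(-99) = -297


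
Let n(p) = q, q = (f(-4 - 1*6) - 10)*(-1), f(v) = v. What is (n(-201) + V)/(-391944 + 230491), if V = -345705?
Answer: 345685/161453 ≈ 2.1411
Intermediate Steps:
q = 20 (q = ((-4 - 1*6) - 10)*(-1) = ((-4 - 6) - 10)*(-1) = (-10 - 10)*(-1) = -20*(-1) = 20)
n(p) = 20
(n(-201) + V)/(-391944 + 230491) = (20 - 345705)/(-391944 + 230491) = -345685/(-161453) = -345685*(-1/161453) = 345685/161453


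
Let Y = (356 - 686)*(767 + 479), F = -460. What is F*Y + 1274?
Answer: 189144074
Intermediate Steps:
Y = -411180 (Y = -330*1246 = -411180)
F*Y + 1274 = -460*(-411180) + 1274 = 189142800 + 1274 = 189144074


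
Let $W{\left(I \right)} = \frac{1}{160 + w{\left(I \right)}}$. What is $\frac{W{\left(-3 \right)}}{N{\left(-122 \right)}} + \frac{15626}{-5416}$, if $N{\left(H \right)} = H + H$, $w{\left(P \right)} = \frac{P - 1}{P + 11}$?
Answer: $- \frac{152034521}{52694972} \approx -2.8852$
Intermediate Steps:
$w{\left(P \right)} = \frac{-1 + P}{11 + P}$
$W{\left(I \right)} = \frac{1}{160 + \frac{-1 + I}{11 + I}}$
$N{\left(H \right)} = 2 H$
$\frac{W{\left(-3 \right)}}{N{\left(-122 \right)}} + \frac{15626}{-5416} = \frac{\frac{1}{1759 + 161 \left(-3\right)} \left(11 - 3\right)}{2 \left(-122\right)} + \frac{15626}{-5416} = \frac{\frac{1}{1759 - 483} \cdot 8}{-244} + 15626 \left(- \frac{1}{5416}\right) = \frac{1}{1276} \cdot 8 \left(- \frac{1}{244}\right) - \frac{7813}{2708} = \frac{2}{319} \left(- \frac{1}{244}\right) - \frac{7813}{2708} = - \frac{1}{38918} - \frac{7813}{2708} = - \frac{152034521}{52694972}$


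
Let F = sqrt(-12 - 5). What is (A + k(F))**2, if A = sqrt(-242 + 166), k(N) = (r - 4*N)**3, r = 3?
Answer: ((3 - 4*I*sqrt(17))**3 + 2*I*sqrt(19))**2 ≈ -1.0536e+7 - 1.9607e+7*I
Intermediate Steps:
F = I*sqrt(17) (F = sqrt(-17) = I*sqrt(17) ≈ 4.1231*I)
k(N) = (3 - 4*N)**3
A = 2*I*sqrt(19) (A = sqrt(-76) = 2*I*sqrt(19) ≈ 8.7178*I)
(A + k(F))**2 = (2*I*sqrt(19) - (-3 + 4*(I*sqrt(17)))**3)**2 = (2*I*sqrt(19) - (-3 + 4*I*sqrt(17))**3)**2 = (-(-3 + 4*I*sqrt(17))**3 + 2*I*sqrt(19))**2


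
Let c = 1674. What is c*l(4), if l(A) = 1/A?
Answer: 837/2 ≈ 418.50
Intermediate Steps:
c*l(4) = 1674/4 = 1674*(¼) = 837/2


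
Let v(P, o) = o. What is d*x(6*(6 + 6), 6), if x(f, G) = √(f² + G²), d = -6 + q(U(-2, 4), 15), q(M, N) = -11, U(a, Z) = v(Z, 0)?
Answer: -102*√145 ≈ -1228.2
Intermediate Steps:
U(a, Z) = 0
d = -17 (d = -6 - 11 = -17)
x(f, G) = √(G² + f²)
d*x(6*(6 + 6), 6) = -17*√(6² + (6*(6 + 6))²) = -17*√(36 + (6*12)²) = -17*√(36 + 72²) = -17*√(36 + 5184) = -102*√145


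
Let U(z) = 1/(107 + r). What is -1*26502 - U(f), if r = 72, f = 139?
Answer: -4743859/179 ≈ -26502.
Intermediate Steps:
U(z) = 1/179 (U(z) = 1/(107 + 72) = 1/179)
-1*26502 - U(f) = -1*26502 - 1*1/179 = -26502 - 1/179 = -4743859/179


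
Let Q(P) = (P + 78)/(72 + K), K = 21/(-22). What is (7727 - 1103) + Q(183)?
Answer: 3453018/521 ≈ 6627.7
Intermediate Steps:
K = -21/22 (K = 21*(-1/22) = -21/22 ≈ -0.95455)
Q(P) = 572/521 + 22*P/1563 (Q(P) = (P + 78)/(72 - 21/22) = (78 + P)/(1563/22) = (78 + P)*(22/1563) = 572/521 + 22*P/1563)
(7727 - 1103) + Q(183) = (7727 - 1103) + (572/521 + (22/1563)*183) = 6624 + (572/521 + 1342/521) = 6624 + 1914/521 = 3453018/521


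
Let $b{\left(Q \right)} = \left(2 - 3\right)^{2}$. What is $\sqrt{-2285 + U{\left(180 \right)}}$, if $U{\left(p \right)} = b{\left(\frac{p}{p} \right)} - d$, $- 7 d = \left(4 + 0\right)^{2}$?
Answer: $\frac{22 i \sqrt{231}}{7} \approx 47.767 i$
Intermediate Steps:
$b{\left(Q \right)} = 1$ ($b{\left(Q \right)} = \left(-1\right)^{2} = 1$)
$d = - \frac{16}{7}$ ($d = - \frac{\left(4 + 0\right)^{2}}{7} = - \frac{4^{2}}{7} = \left(- \frac{1}{7}\right) 16 = - \frac{16}{7} \approx -2.2857$)
$U{\left(p \right)} = \frac{23}{7}$ ($U{\left(p \right)} = 1 - - \frac{16}{7} = 1 + \frac{16}{7} = \frac{23}{7}$)
$\sqrt{-2285 + U{\left(180 \right)}} = \sqrt{-2285 + \frac{23}{7}} = \sqrt{- \frac{15972}{7}} = \frac{22 i \sqrt{231}}{7}$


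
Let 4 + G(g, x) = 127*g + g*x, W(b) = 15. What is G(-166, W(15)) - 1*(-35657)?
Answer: 12081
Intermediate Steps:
G(g, x) = -4 + 127*g + g*x (G(g, x) = -4 + (127*g + g*x) = -4 + 127*g + g*x)
G(-166, W(15)) - 1*(-35657) = (-4 + 127*(-166) - 166*15) - 1*(-35657) = (-4 - 21082 - 2490) + 35657 = -23576 + 35657 = 12081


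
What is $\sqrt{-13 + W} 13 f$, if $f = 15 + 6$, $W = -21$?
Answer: $273 i \sqrt{34} \approx 1591.8 i$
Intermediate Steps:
$f = 21$
$\sqrt{-13 + W} 13 f = \sqrt{-13 - 21} \cdot 13 \cdot 21 = \sqrt{-34} \cdot 13 \cdot 21 = i \sqrt{34} \cdot 13 \cdot 21 = 13 i \sqrt{34} \cdot 21 = 273 i \sqrt{34}$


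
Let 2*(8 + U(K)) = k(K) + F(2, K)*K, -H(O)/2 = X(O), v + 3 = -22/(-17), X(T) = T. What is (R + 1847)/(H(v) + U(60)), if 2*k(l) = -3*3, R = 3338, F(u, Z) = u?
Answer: 70516/723 ≈ 97.532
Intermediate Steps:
k(l) = -9/2 (k(l) = (-3*3)/2 = (1/2)*(-9) = -9/2)
v = -29/17 (v = -3 - 22/(-17) = -3 - 22*(-1/17) = -3 + 22/17 = -29/17 ≈ -1.7059)
H(O) = -2*O
U(K) = -41/4 + K (U(K) = -8 + (-9/2 + 2*K)/2 = -8 + (-9/4 + K) = -41/4 + K)
(R + 1847)/(H(v) + U(60)) = (3338 + 1847)/(-2*(-29/17) + (-41/4 + 60)) = 5185/(58/17 + 199/4) = 5185/(3615/68) = 5185*(68/3615) = 70516/723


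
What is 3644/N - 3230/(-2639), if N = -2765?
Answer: -97938/1042405 ≈ -0.093954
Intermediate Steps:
3644/N - 3230/(-2639) = 3644/(-2765) - 3230/(-2639) = 3644*(-1/2765) - 3230*(-1/2639) = -3644/2765 + 3230/2639 = -97938/1042405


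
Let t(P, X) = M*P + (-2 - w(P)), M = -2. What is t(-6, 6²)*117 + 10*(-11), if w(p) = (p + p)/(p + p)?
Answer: 943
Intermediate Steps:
w(p) = 1 (w(p) = (2*p)/((2*p)) = (2*p)*(1/(2*p)) = 1)
t(P, X) = -3 - 2*P (t(P, X) = -2*P + (-2 - 1*1) = -2*P + (-2 - 1) = -2*P - 3 = -3 - 2*P)
t(-6, 6²)*117 + 10*(-11) = (-3 - 2*(-6))*117 + 10*(-11) = (-3 + 12)*117 - 110 = 9*117 - 110 = 1053 - 110 = 943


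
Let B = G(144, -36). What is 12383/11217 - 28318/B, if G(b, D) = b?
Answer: -52643309/269208 ≈ -195.55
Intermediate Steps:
B = 144
12383/11217 - 28318/B = 12383/11217 - 28318/144 = 12383*(1/11217) - 28318*1/144 = 12383/11217 - 14159/72 = -52643309/269208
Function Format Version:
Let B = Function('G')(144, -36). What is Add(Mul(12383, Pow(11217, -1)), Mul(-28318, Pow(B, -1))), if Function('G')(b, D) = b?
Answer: Rational(-52643309, 269208) ≈ -195.55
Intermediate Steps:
B = 144
Add(Mul(12383, Pow(11217, -1)), Mul(-28318, Pow(B, -1))) = Add(Mul(12383, Pow(11217, -1)), Mul(-28318, Pow(144, -1))) = Add(Mul(12383, Rational(1, 11217)), Mul(-28318, Rational(1, 144))) = Add(Rational(12383, 11217), Rational(-14159, 72)) = Rational(-52643309, 269208)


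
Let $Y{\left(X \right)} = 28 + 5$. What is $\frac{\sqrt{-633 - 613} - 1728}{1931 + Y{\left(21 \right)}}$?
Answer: $- \frac{432}{491} + \frac{i \sqrt{1246}}{1964} \approx -0.87984 + 0.017973 i$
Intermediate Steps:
$Y{\left(X \right)} = 33$
$\frac{\sqrt{-633 - 613} - 1728}{1931 + Y{\left(21 \right)}} = \frac{\sqrt{-633 - 613} - 1728}{1931 + 33} = \frac{\sqrt{-1246} - 1728}{1964} = \left(i \sqrt{1246} - 1728\right) \frac{1}{1964} = \left(-1728 + i \sqrt{1246}\right) \frac{1}{1964} = - \frac{432}{491} + \frac{i \sqrt{1246}}{1964}$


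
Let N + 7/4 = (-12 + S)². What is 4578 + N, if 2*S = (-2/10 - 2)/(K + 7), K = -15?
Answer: 30188601/6400 ≈ 4717.0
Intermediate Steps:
S = 11/80 (S = ((-2/10 - 2)/(-15 + 7))/2 = ((-2*⅒ - 2)/(-8))/2 = ((-⅕ - 2)*(-⅛))/2 = (-11/5*(-⅛))/2 = (½)*(11/40) = 11/80 ≈ 0.13750)
N = 889401/6400 (N = -7/4 + (-12 + 11/80)² = -7/4 + (-949/80)² = -7/4 + 900601/6400 = 889401/6400 ≈ 138.97)
4578 + N = 4578 + 889401/6400 = 30188601/6400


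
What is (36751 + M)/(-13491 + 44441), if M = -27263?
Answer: 4744/15475 ≈ 0.30656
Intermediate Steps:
(36751 + M)/(-13491 + 44441) = (36751 - 27263)/(-13491 + 44441) = 9488/30950 = 9488*(1/30950) = 4744/15475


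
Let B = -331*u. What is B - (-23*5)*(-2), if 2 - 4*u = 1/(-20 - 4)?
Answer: -38299/96 ≈ -398.95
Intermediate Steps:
u = 49/96 (u = ½ - 1/(4*(-20 - 4)) = ½ - ¼/(-24) = ½ - ¼*(-1/24) = ½ + 1/96 = 49/96 ≈ 0.51042)
B = -16219/96 (B = -331*49/96 = -16219/96 ≈ -168.95)
B - (-23*5)*(-2) = -16219/96 - (-23*5)*(-2) = -16219/96 - (-115)*(-2) = -16219/96 - 1*230 = -16219/96 - 230 = -38299/96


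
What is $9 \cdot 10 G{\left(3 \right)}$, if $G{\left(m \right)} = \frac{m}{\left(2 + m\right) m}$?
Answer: $18$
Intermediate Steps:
$G{\left(m \right)} = \frac{1}{2 + m}$ ($G{\left(m \right)} = \frac{m}{m \left(2 + m\right)} = m \frac{1}{m \left(2 + m\right)} = \frac{1}{2 + m}$)
$9 \cdot 10 G{\left(3 \right)} = \frac{9 \cdot 10}{2 + 3} = \frac{90}{5} = 90 \cdot \frac{1}{5} = 18$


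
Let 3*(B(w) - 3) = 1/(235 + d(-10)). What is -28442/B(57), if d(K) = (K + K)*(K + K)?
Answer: -27091005/2858 ≈ -9479.0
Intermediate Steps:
d(K) = 4*K² (d(K) = (2*K)*(2*K) = 4*K²)
B(w) = 5716/1905 (B(w) = 3 + 1/(3*(235 + 4*(-10)²)) = 3 + 1/(3*(235 + 4*100)) = 3 + 1/(3*(235 + 400)) = 3 + (⅓)/635 = 3 + (⅓)*(1/635) = 3 + 1/1905 = 5716/1905)
-28442/B(57) = -28442/5716/1905 = -28442*1905/5716 = -27091005/2858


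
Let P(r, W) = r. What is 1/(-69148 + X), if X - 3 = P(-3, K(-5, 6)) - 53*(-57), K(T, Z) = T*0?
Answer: -1/66127 ≈ -1.5122e-5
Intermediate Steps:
K(T, Z) = 0
X = 3021 (X = 3 + (-3 - 53*(-57)) = 3 + (-3 + 3021) = 3 + 3018 = 3021)
1/(-69148 + X) = 1/(-69148 + 3021) = 1/(-66127) = -1/66127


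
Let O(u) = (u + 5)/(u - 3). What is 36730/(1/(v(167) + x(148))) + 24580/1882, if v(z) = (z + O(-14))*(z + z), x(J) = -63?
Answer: 32840348340660/15997 ≈ 2.0529e+9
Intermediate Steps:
O(u) = (5 + u)/(-3 + u)
v(z) = 2*z*(9/17 + z) (v(z) = (z + (5 - 14)/(-3 - 14))*(z + z) = (z - 9/(-17))*(2*z) = (z - 1/17*(-9))*(2*z) = (z + 9/17)*(2*z) = (9/17 + z)*(2*z) = 2*z*(9/17 + z))
36730/(1/(v(167) + x(148))) + 24580/1882 = 36730/(1/((2/17)*167*(9 + 17*167) - 63)) + 24580/1882 = 36730/(1/((2/17)*167*(9 + 2839) - 63)) + 24580*(1/1882) = 36730/(1/((2/17)*167*2848 - 63)) + 12290/941 = 36730/(1/(951232/17 - 63)) + 12290/941 = 36730/(1/(950161/17)) + 12290/941 = 36730/(17/950161) + 12290/941 = 36730*(950161/17) + 12290/941 = 34899413530/17 + 12290/941 = 32840348340660/15997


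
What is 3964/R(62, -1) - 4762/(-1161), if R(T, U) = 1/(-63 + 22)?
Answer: -188685602/1161 ≈ -1.6252e+5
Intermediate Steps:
R(T, U) = -1/41 (R(T, U) = 1/(-41) = -1/41)
3964/R(62, -1) - 4762/(-1161) = 3964/(-1/41) - 4762/(-1161) = 3964*(-41) - 4762*(-1/1161) = -162524 + 4762/1161 = -188685602/1161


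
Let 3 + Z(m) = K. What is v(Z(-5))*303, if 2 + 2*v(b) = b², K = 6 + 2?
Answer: 6969/2 ≈ 3484.5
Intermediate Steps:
K = 8
Z(m) = 5 (Z(m) = -3 + 8 = 5)
v(b) = -1 + b²/2
v(Z(-5))*303 = (-1 + (½)*5²)*303 = (-1 + (½)*25)*303 = (-1 + 25/2)*303 = (23/2)*303 = 6969/2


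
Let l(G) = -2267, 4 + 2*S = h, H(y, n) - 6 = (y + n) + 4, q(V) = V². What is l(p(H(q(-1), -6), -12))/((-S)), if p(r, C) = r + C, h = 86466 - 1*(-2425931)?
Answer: 4534/2512393 ≈ 0.0018047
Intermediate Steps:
h = 2512397 (h = 86466 + 2425931 = 2512397)
H(y, n) = 10 + n + y (H(y, n) = 6 + ((y + n) + 4) = 6 + ((n + y) + 4) = 6 + (4 + n + y) = 10 + n + y)
S = 2512393/2 (S = -2 + (½)*2512397 = -2 + 2512397/2 = 2512393/2 ≈ 1.2562e+6)
p(r, C) = C + r
l(p(H(q(-1), -6), -12))/((-S)) = -2267/((-1*2512393/2)) = -2267/(-2512393/2) = -2267*(-2/2512393) = 4534/2512393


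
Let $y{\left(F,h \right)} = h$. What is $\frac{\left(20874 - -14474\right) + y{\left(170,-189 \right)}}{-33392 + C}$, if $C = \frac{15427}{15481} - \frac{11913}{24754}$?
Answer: $- \frac{13473515041166}{12796173723403} \approx -1.0529$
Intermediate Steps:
$C = \frac{197454805}{383216674}$ ($C = 15427 \cdot \frac{1}{15481} - \frac{11913}{24754} = \frac{15427}{15481} - \frac{11913}{24754} = \frac{197454805}{383216674} \approx 0.51526$)
$\frac{\left(20874 - -14474\right) + y{\left(170,-189 \right)}}{-33392 + C} = \frac{\left(20874 - -14474\right) - 189}{-33392 + \frac{197454805}{383216674}} = \frac{\left(20874 + 14474\right) - 189}{- \frac{12796173723403}{383216674}} = \left(35348 - 189\right) \left(- \frac{383216674}{12796173723403}\right) = 35159 \left(- \frac{383216674}{12796173723403}\right) = - \frac{13473515041166}{12796173723403}$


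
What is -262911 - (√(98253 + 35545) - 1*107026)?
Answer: -155885 - √133798 ≈ -1.5625e+5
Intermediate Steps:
-262911 - (√(98253 + 35545) - 1*107026) = -262911 - (√133798 - 107026) = -262911 - (-107026 + √133798) = -262911 + (107026 - √133798) = -155885 - √133798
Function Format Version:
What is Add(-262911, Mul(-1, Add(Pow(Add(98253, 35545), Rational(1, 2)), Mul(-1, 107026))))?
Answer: Add(-155885, Mul(-1, Pow(133798, Rational(1, 2)))) ≈ -1.5625e+5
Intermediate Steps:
Add(-262911, Mul(-1, Add(Pow(Add(98253, 35545), Rational(1, 2)), Mul(-1, 107026)))) = Add(-262911, Mul(-1, Add(Pow(133798, Rational(1, 2)), -107026))) = Add(-262911, Mul(-1, Add(-107026, Pow(133798, Rational(1, 2))))) = Add(-262911, Add(107026, Mul(-1, Pow(133798, Rational(1, 2))))) = Add(-155885, Mul(-1, Pow(133798, Rational(1, 2))))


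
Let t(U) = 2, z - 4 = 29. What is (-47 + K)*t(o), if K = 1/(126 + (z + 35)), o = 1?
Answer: -9117/97 ≈ -93.990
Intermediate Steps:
z = 33 (z = 4 + 29 = 33)
K = 1/194 (K = 1/(126 + (33 + 35)) = 1/(126 + 68) = 1/194 ≈ 0.0051546)
(-47 + K)*t(o) = (-47 + 1/194)*2 = -9117/194*2 = -9117/97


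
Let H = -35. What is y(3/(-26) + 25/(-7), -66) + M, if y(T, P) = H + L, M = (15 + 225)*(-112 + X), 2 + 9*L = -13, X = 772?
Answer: 475090/3 ≈ 1.5836e+5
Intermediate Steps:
L = -5/3 (L = -2/9 + (⅑)*(-13) = -2/9 - 13/9 = -5/3 ≈ -1.6667)
M = 158400 (M = (15 + 225)*(-112 + 772) = 240*660 = 158400)
y(T, P) = -110/3 (y(T, P) = -35 - 5/3 = -110/3)
y(3/(-26) + 25/(-7), -66) + M = -110/3 + 158400 = 475090/3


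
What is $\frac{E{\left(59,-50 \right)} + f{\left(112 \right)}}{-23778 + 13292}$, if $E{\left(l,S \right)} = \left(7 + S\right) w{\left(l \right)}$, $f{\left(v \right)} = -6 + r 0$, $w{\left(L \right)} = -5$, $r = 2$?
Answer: $- \frac{209}{10486} \approx -0.019931$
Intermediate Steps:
$f{\left(v \right)} = -6$ ($f{\left(v \right)} = -6 + 2 \cdot 0 = -6 + 0 = -6$)
$E{\left(l,S \right)} = -35 - 5 S$ ($E{\left(l,S \right)} = \left(7 + S\right) \left(-5\right) = -35 - 5 S$)
$\frac{E{\left(59,-50 \right)} + f{\left(112 \right)}}{-23778 + 13292} = \frac{\left(-35 - -250\right) - 6}{-23778 + 13292} = \frac{\left(-35 + 250\right) - 6}{-10486} = \left(215 - 6\right) \left(- \frac{1}{10486}\right) = 209 \left(- \frac{1}{10486}\right) = - \frac{209}{10486}$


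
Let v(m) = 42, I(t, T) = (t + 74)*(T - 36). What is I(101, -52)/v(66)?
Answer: -1100/3 ≈ -366.67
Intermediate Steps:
I(t, T) = (-36 + T)*(74 + t) (I(t, T) = (74 + t)*(-36 + T) = (-36 + T)*(74 + t))
I(101, -52)/v(66) = (-2664 - 36*101 + 74*(-52) - 52*101)/42 = (-2664 - 3636 - 3848 - 5252)*(1/42) = -15400*1/42 = -1100/3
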